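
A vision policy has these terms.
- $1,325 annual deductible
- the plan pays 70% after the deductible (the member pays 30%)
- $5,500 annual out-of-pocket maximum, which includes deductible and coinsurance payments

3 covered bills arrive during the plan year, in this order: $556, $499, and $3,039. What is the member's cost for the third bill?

Bill 1, $556: all of it applies to the deductible. Member owes $556 (running OOP $556).
Bill 2, $499: entire amount goes to the deductible. Cost to member: $499. OOP to date $1,055.
Bill 3, $3,039: deductible takes $270, $2,769 remains; member's 30% is $830.70. Member owes $1,100.70 (running OOP $2,155.70).

$1,100.70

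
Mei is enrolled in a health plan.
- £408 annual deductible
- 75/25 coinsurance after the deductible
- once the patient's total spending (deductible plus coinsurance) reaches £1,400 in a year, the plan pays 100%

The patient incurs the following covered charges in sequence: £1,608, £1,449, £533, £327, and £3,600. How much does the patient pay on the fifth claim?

£114.75

Claim 1 (£1,608): £408 finishes the deductible; £1,200 goes to coinsurance; patient's 25% is £300. Patient owes £708 (running OOP £708).
Claim 2 (£1,449): deductible already satisfied, so patient's share is 25% × £1,449 = £362.25. Cost to patient: £362.25. OOP to date £1,070.25.
Claim 3 (£533): 25% coinsurance on £533 = £133.25. Patient owes £133.25 (running OOP £1,203.50).
Claim 4 (£327): deductible already satisfied, so patient's share is 25% × £327 = £81.75. Patient pays £81.75; OOP now £1,285.25.
Claim 5 (£3,600): deductible met; 25% of £3,600 = £900. OOP would hit £2,185.25 > £1,400, so the cap limits the patient to £1,400 − £1,285.25 = £114.75.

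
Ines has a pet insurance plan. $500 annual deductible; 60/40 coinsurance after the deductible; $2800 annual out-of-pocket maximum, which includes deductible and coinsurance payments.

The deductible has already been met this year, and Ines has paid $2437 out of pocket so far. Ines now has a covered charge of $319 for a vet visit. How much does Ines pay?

$127.60

The deductible is already satisfied, so the full bill goes to coinsurance.
40% of $319 = $127.60 falls to the owner.
Total out-of-pocket so far would be $2437 + $127.60 = $2564.60, below the $2800 cap — no reduction.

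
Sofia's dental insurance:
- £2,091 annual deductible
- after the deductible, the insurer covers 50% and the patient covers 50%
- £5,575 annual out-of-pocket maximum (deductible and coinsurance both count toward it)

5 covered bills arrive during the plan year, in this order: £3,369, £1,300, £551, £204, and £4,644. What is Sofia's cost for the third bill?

£275.50

#1 (£3,369): £2,091 finishes the deductible; £1,278 goes to coinsurance; coinsurance £1,278 × 50% = £639. Cost to patient: £2,730. OOP to date £2,730.
#2 (£1,300): deductible already satisfied, so patient's share is 50% × £1,300 = £650. Patient pays £650; OOP now £3,380.
#3 (£551): 50% coinsurance on £551 = £275.50. Patient owes £275.50 (running OOP £3,655.50).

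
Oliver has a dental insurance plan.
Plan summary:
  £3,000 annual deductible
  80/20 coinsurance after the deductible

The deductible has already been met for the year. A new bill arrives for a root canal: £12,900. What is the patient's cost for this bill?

£2,580

The deductible is already satisfied, so the full bill goes to coinsurance.
Patient's 20% share of £12,900 is £2,580.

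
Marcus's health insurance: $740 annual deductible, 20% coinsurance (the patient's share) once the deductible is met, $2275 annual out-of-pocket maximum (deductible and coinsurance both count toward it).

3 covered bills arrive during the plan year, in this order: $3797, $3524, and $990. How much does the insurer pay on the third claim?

#1 ($3797): deductible takes $740, $3057 remains; coinsurance $3057 × 20% = $611.40. Patient pays $1351.40; OOP now $1351.40. Plan pays $3797 − $1351.40 = $2445.60.
#2 ($3524): deductible met; 20% of $3524 = $704.80. Patient owes $704.80 (running OOP $2056.20). Insurer: $3524 − $704.80 = $2819.20.
#3 ($990): deductible met; 20% of $990 = $198. Patient pays $198; OOP now $2254.20. Insurer: $990 − $198 = $792.

$792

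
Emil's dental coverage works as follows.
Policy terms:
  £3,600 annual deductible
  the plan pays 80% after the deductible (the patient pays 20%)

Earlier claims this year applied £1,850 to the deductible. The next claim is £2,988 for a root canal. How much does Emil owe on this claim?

£1,850 of the £3,600 deductible is already met, leaving £1,750.
After the £1,750 deductible portion, £2,988 − £1,750 = £1,238 is subject to coinsurance.
Patient's 20% share of £1,238 is £247.60.
So the patient owes £1,750 + £247.60 = £1,997.60.

£1,997.60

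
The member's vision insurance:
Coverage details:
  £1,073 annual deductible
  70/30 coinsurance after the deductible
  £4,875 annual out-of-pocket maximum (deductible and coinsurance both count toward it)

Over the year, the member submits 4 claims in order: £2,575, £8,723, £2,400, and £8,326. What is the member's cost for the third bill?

#1 (£2,575): £1,073 finishes the deductible; £1,502 goes to coinsurance; coinsurance £1,502 × 30% = £450.60. Cost to member: £1,523.60. OOP to date £1,523.60.
#2 (£8,723): deductible already satisfied, so member's share is 30% × £8,723 = £2,616.90. Member pays £2,616.90; OOP now £4,140.50.
#3 (£2,400): 30% coinsurance on £2,400 = £720. Member owes £720 (running OOP £4,860.50).

£720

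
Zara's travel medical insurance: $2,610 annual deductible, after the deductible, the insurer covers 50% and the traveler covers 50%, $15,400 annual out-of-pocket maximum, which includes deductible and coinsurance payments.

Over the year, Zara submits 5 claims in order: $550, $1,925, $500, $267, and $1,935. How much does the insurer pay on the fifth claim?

$967.50

#1 ($550): fully absorbed by the deductible. Traveler owes $550 (running OOP $550). Plan pays $550 − $550 = $0.
#2 ($1,925): entire amount goes to the deductible. Traveler pays $1,925; OOP now $2,475. Plan pays $1,925 − $1,925 = $0.
#3 ($500): $135 finishes the deductible; $365 goes to coinsurance; coinsurance $365 × 50% = $182.50. Cost to traveler: $317.50. OOP to date $2,792.50. Insurer: $500 − $317.50 = $182.50.
#4 ($267): 50% coinsurance on $267 = $133.50. Cost to traveler: $133.50. OOP to date $2,926. Plan pays $267 − $133.50 = $133.50.
#5 ($1,935): 50% coinsurance on $1,935 = $967.50. Cost to traveler: $967.50. OOP to date $3,893.50. Plan pays $1,935 − $967.50 = $967.50.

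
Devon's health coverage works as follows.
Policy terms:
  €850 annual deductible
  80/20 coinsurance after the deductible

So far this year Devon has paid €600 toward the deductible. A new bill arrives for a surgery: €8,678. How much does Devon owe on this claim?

€600 of the €850 deductible is already met, leaving €250.
That leaves €8,678 − €250 = €8,428 for coinsurance.
Patient's 20% share of €8,428 is €1,685.60.
Patient responsibility: €250 + €1,685.60 = €1,935.60.

€1,935.60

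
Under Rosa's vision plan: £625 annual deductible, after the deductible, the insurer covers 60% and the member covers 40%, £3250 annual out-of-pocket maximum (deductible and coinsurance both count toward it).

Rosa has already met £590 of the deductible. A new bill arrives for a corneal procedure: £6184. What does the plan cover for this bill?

Remaining deductible: £625 − £590 = £35.
The remaining £6149 (= £6184 − £35) moves to coinsurance.
Member's 40% share of £6149 is £2459.60.
That puts the member's cost at £35 + £2459.60 = £2494.60 before any cap.
Total out-of-pocket so far would be £590 + £2494.60 = £3084.60, below the £3250 cap — no reduction.
The plan picks up £6184 − £2494.60 = £3689.40.

£3689.40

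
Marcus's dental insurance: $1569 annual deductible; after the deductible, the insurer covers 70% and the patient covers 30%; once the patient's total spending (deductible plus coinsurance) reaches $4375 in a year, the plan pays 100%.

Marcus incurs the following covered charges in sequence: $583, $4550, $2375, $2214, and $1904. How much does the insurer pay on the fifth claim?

$1543.90

Claim 1 ($583): fully absorbed by the deductible. Patient owes $583 (running OOP $583). Insurer: $583 − $583 = $0.
Claim 2 ($4550): deductible takes $986, $3564 remains; 30% of $3564 = $1069.20. Patient pays $2055.20; OOP now $2638.20. Plan pays $4550 − $2055.20 = $2494.80.
Claim 3 ($2375): 30% coinsurance on $2375 = $712.50. Patient pays $712.50; OOP now $3350.70. Insurer: $2375 − $712.50 = $1662.50.
Claim 4 ($2214): deductible met; 30% of $2214 = $664.20. Cost to patient: $664.20. OOP to date $4014.90. Plan pays $2214 − $664.20 = $1549.80.
Claim 5 ($1904): deductible met; 30% of $1904 = $571.20. That would push OOP to $4586.10, over the $4375 cap, so patient pays $4375 − $4014.90 = $360.10. Plan pays $1904 − $360.10 = $1543.90.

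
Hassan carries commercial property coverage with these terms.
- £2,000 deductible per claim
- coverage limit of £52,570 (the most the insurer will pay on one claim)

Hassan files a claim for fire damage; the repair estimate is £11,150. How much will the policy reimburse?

Less the £2,000 deductible: £11,150 − £2,000 = £9,150.
That's under the £52,570 cap, so the insurer reimburses the full £9,150.

£9,150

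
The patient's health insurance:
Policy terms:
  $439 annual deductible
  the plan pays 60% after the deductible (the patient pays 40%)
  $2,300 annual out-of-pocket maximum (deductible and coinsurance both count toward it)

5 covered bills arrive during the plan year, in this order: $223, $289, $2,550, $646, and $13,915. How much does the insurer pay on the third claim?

Claim 1 — $223: fully absorbed by the deductible. Cost to patient: $223. OOP to date $223. Insurer: $223 − $223 = $0.
Claim 2 — $289: deductible takes $216, $73 remains; 40% of $73 = $29.20. Patient owes $245.20 (running OOP $468.20). Insurer: $289 − $245.20 = $43.80.
Claim 3 — $2,550: deductible met; 40% of $2,550 = $1,020. Cost to patient: $1,020. OOP to date $1,488.20. Plan pays $2,550 − $1,020 = $1,530.

$1,530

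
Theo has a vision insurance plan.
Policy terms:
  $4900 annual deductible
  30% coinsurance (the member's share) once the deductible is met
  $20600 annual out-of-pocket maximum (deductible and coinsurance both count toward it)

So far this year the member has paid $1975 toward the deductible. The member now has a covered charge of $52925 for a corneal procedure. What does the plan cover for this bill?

$35000

$1975 of the $4900 deductible is already met, leaving $2925.
The remaining $50000 (= $52925 − $2925) moves to coinsurance.
Coinsurance: $50000 × 30% = $15000.
That puts the member's cost at $2925 + $15000 = $17925 before any cap.
Cumulative spending $1975 + $17925 = $19900 stays under the $20600 maximum.
The plan picks up $52925 − $17925 = $35000.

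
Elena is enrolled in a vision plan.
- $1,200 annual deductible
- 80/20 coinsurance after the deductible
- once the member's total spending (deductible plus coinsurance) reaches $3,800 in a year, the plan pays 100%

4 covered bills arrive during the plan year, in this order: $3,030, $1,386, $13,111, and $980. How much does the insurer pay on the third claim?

Claim 1 ($3,030): $1,200 to deductible, leaving $1,830; coinsurance $1,830 × 20% = $366. Member pays $1,566; OOP now $1,566. Insurer: $3,030 − $1,566 = $1,464.
Claim 2 ($1,386): deductible met; 20% of $1,386 = $277.20. Member owes $277.20 (running OOP $1,843.20). Insurer: $1,386 − $277.20 = $1,108.80.
Claim 3 ($13,111): deductible met; 20% of $13,111 = $2,622.20. That would push OOP to $4,465.40, over the $3,800 cap, so member pays $3,800 − $1,843.20 = $1,956.80. Insurer: $13,111 − $1,956.80 = $11,154.20.

$11,154.20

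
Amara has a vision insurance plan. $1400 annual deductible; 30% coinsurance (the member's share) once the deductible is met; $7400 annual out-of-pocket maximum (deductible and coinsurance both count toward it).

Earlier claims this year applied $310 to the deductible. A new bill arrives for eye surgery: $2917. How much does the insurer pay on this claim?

$1278.90

$310 of the $1400 deductible is already met, leaving $1090.
The remaining $1827 (= $2917 − $1090) moves to coinsurance.
Coinsurance: $1827 × 30% = $548.10.
Member responsibility before any cap: $1090 + $548.10 = $1638.10.
Year-to-date out-of-pocket becomes $310 + $1638.10 = $1948.10, still under the $7400 maximum, so no cap applies.
The insurer covers the remainder: $2917 − $1638.10 = $1278.90.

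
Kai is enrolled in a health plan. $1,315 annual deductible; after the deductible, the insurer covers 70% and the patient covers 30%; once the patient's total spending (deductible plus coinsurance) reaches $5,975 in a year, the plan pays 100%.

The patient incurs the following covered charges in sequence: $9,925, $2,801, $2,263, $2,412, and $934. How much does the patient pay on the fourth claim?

Claim 1 ($9,925): $1,315 to deductible, leaving $8,610; coinsurance $8,610 × 30% = $2,583. Cost to patient: $3,898. OOP to date $3,898.
Claim 2 ($2,801): 30% coinsurance on $2,801 = $840.30. Patient owes $840.30 (running OOP $4,738.30).
Claim 3 ($2,263): 30% coinsurance on $2,263 = $678.90. Cost to patient: $678.90. OOP to date $5,417.20.
Claim 4 ($2,412): deductible already satisfied, so patient's share is 30% × $2,412 = $723.60. That would push OOP to $6,140.80, over the $5,975 cap, so patient pays $5,975 − $5,417.20 = $557.80.

$557.80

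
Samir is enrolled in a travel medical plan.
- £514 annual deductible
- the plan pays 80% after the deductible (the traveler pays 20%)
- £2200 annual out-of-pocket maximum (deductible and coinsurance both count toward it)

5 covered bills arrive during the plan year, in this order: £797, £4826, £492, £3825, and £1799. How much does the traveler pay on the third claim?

£98.40

Claim 1 (£797): deductible takes £514, £283 remains; 20% of £283 = £56.60. Traveler pays £570.60; OOP now £570.60.
Claim 2 (£4826): 20% coinsurance on £4826 = £965.20. Traveler pays £965.20; OOP now £1535.80.
Claim 3 (£492): 20% coinsurance on £492 = £98.40. Cost to traveler: £98.40. OOP to date £1634.20.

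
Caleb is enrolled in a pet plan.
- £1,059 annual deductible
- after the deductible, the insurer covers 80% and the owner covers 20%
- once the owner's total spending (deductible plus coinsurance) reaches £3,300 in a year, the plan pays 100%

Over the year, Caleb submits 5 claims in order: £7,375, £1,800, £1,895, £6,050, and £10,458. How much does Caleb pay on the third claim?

Bill 1, £7,375: deductible takes £1,059, £6,316 remains; owner's 20% is £1,263.20. Owner pays £2,322.20; OOP now £2,322.20.
Bill 2, £1,800: deductible already satisfied, so owner's share is 20% × £1,800 = £360. Owner owes £360 (running OOP £2,682.20).
Bill 3, £1,895: deductible already satisfied, so owner's share is 20% × £1,895 = £379. Owner pays £379; OOP now £3,061.20.

£379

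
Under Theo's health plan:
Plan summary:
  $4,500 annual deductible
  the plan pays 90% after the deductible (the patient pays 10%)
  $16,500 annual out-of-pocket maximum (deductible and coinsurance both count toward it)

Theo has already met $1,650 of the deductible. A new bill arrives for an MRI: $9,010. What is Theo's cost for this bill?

Remaining deductible: $4,500 − $1,650 = $2,850.
After the $2,850 deductible portion, $9,010 − $2,850 = $6,160 is subject to coinsurance.
Coinsurance: $6,160 × 10% = $616.
That puts the patient's cost at $2,850 + $616 = $3,466 before any cap.
Year-to-date out-of-pocket becomes $1,650 + $3,466 = $5,116, still under the $16,500 maximum, so no cap applies.

$3,466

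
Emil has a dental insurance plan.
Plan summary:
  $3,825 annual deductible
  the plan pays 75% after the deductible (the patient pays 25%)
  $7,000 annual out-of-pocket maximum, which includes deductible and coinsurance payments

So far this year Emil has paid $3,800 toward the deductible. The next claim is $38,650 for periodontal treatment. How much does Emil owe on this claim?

$3,800 of the $3,825 deductible is already met, leaving $25.
That leaves $38,650 − $25 = $38,625 for coinsurance.
Patient's 25% share of $38,625 is $9,656.25.
Patient responsibility before any cap: $25 + $9,656.25 = $9,681.25.
Adding $9,681.25 to the $3,800 already spent would give $13,481.25, which exceeds the $7,000 cap; the patient pays just $7,000 − $3,800 = $3,200.

$3,200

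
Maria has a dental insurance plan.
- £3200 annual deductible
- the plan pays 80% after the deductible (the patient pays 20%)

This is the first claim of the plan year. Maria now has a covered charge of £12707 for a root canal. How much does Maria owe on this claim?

The full £3200 deductible is still open; £3200 of this bill applies to it.
After the £3200 deductible portion, £12707 − £3200 = £9507 is subject to coinsurance.
Coinsurance: £9507 × 20% = £1901.40.
That puts the patient's cost at £3200 + £1901.40 = £5101.40.

£5101.40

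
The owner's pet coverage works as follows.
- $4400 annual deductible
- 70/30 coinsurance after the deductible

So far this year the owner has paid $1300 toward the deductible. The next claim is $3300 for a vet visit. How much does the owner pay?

$3160

$1300 of the $4400 deductible is already met, leaving $3100.
The remaining $200 (= $3300 − $3100) moves to coinsurance.
Owner's 30% share of $200 is $60.
That puts the owner's cost at $3100 + $60 = $3160.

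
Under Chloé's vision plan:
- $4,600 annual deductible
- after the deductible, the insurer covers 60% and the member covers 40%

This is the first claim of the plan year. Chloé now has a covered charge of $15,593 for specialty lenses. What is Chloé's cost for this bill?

$8,997.20

Deductible not yet touched, so the first $4,600 of the bill goes to the deductible.
The remaining $10,993 (= $15,593 − $4,600) moves to coinsurance.
Member's 40% share of $10,993 is $4,397.20.
So the member owes $4,600 + $4,397.20 = $8,997.20.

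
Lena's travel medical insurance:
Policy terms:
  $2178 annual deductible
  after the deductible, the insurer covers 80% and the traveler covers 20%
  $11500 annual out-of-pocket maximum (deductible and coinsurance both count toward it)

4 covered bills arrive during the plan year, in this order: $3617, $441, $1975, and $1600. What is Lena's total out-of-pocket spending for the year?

Bill 1, $3617: $2178 finishes the deductible; $1439 goes to coinsurance; 20% of $1439 = $287.80. Cost to traveler: $2465.80. OOP to date $2465.80.
Bill 2, $441: 20% coinsurance on $441 = $88.20. Cost to traveler: $88.20. OOP to date $2554.
Bill 3, $1975: deductible met; 20% of $1975 = $395. Traveler pays $395; OOP now $2949.
Bill 4, $1600: 20% coinsurance on $1600 = $320. Cost to traveler: $320. OOP to date $3269.
Total paid by the traveler: $2465.80 + $88.20 + $395 + $320 = $3269.

$3269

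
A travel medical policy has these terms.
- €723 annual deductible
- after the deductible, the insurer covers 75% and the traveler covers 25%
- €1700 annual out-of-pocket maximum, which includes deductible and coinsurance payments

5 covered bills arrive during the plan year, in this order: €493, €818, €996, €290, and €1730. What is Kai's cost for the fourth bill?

€72.50

Bill 1, €493: all of it applies to the deductible. Traveler pays €493; OOP now €493.
Bill 2, €818: deductible takes €230, €588 remains; coinsurance €588 × 25% = €147. Traveler owes €377 (running OOP €870).
Bill 3, €996: 25% coinsurance on €996 = €249. Cost to traveler: €249. OOP to date €1119.
Bill 4, €290: deductible met; 25% of €290 = €72.50. Traveler pays €72.50; OOP now €1191.50.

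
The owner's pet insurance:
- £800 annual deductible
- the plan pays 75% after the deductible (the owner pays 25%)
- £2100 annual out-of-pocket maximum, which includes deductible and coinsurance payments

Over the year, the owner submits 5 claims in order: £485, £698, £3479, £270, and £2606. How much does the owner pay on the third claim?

£869.75

#1 (£485): fully absorbed by the deductible. Owner owes £485 (running OOP £485).
#2 (£698): £315 finishes the deductible; £383 goes to coinsurance; 25% of £383 = £95.75. Owner owes £410.75 (running OOP £895.75).
#3 (£3479): deductible met; 25% of £3479 = £869.75. Owner pays £869.75; OOP now £1765.50.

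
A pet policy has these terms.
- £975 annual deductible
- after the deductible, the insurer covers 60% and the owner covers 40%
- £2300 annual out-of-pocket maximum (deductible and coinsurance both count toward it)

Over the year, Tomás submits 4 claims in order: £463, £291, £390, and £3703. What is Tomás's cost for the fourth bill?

Bill 1, £463: all of it applies to the deductible. Cost to owner: £463. OOP to date £463.
Bill 2, £291: fully absorbed by the deductible. Owner pays £291; OOP now £754.
Bill 3, £390: £221 to deductible, leaving £169; coinsurance £169 × 40% = £67.60. Owner pays £288.60; OOP now £1042.60.
Bill 4, £3703: deductible met; 40% of £3703 = £1481.20. Adding that to £1042.60 gives £2523.80, past the £2300 cap; owner pays only £2300 − £1042.60 = £1257.40.

£1257.40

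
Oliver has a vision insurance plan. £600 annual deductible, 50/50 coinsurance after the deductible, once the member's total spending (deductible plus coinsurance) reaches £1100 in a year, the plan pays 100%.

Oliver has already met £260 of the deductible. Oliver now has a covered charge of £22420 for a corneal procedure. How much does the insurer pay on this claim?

Deductible still to meet: £600 − £260 = £340.
After the £340 deductible portion, £22420 − £340 = £22080 is subject to coinsurance.
Member's 50% share of £22080 is £11040.
That puts the member's cost at £340 + £11040 = £11380 before any cap.
That would bring total out-of-pocket to £11640, past the £1100 cap. The member is capped at £1100 − £260 = £840 on this claim.
The insurer covers the remainder: £22420 − £840 = £21580.

£21580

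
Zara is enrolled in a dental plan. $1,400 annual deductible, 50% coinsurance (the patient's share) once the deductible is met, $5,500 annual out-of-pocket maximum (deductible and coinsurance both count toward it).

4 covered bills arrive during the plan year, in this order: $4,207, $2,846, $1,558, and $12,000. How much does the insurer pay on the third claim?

Bill 1, $4,207: deductible takes $1,400, $2,807 remains; coinsurance $2,807 × 50% = $1,403.50. Patient pays $2,803.50; OOP now $2,803.50. Plan pays $4,207 − $2,803.50 = $1,403.50.
Bill 2, $2,846: deductible met; 50% of $2,846 = $1,423. Patient owes $1,423 (running OOP $4,226.50). Insurer: $2,846 − $1,423 = $1,423.
Bill 3, $1,558: deductible already satisfied, so patient's share is 50% × $1,558 = $779. Patient pays $779; OOP now $5,005.50. Plan pays $1,558 − $779 = $779.

$779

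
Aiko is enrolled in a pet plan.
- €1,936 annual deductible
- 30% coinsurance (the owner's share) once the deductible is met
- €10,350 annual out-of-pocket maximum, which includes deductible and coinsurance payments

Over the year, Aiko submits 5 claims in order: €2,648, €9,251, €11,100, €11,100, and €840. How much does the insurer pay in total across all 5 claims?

€24,589

Bill 1, €2,648: €1,936 finishes the deductible; €712 goes to coinsurance; coinsurance €712 × 30% = €213.60. Owner pays €2,149.60; OOP now €2,149.60. Plan pays €2,648 − €2,149.60 = €498.40.
Bill 2, €9,251: deductible already satisfied, so owner's share is 30% × €9,251 = €2,775.30. Cost to owner: €2,775.30. OOP to date €4,924.90. Insurer: €9,251 − €2,775.30 = €6,475.70.
Bill 3, €11,100: deductible already satisfied, so owner's share is 30% × €11,100 = €3,330. Owner owes €3,330 (running OOP €8,254.90). Plan pays €11,100 − €3,330 = €7,770.
Bill 4, €11,100: 30% coinsurance on €11,100 = €3,330. OOP would hit €11,584.90 > €10,350, so the cap limits the owner to €10,350 − €8,254.90 = €2,095.10. Plan pays €11,100 − €2,095.10 = €9,004.90.
Bill 5, €840: deductible already satisfied, so owner's share is 30% × €840 = €252. OOP would hit €10,602 > €10,350, so the cap limits the owner to €10,350 − €10,350 = €0. Plan pays €840 − €0 = €840.
Insurer total = bills − owner's total = €34,939 − €10,350 = €24,589.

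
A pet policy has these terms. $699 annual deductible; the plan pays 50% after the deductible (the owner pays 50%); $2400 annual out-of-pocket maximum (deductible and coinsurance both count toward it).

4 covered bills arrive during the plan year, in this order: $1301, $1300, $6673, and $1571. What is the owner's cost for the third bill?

Claim 1 — $1301: $699 finishes the deductible; $602 goes to coinsurance; owner's 50% is $301. Cost to owner: $1000. OOP to date $1000.
Claim 2 — $1300: 50% coinsurance on $1300 = $650. Owner owes $650 (running OOP $1650).
Claim 3 — $6673: deductible already satisfied, so owner's share is 50% × $6673 = $3336.50. Adding that to $1650 gives $4986.50, past the $2400 cap; owner pays only $2400 − $1650 = $750.

$750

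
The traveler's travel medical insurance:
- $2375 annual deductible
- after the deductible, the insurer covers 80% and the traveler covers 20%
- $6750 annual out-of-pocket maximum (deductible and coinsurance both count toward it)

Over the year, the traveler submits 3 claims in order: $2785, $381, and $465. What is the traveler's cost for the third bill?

$93

Claim 1 ($2785): $2375 to deductible, leaving $410; 20% of $410 = $82. Traveler owes $2457 (running OOP $2457).
Claim 2 ($381): 20% coinsurance on $381 = $76.20. Traveler owes $76.20 (running OOP $2533.20).
Claim 3 ($465): deductible already satisfied, so traveler's share is 20% × $465 = $93. Traveler owes $93 (running OOP $2626.20).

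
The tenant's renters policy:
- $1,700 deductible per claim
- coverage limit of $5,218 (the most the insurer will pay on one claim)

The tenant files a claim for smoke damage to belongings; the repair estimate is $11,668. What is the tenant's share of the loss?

$6,450

After the deductible, $11,668 − $1,700 = $9,968 remains.
The $5,218 per-incident cap binds; insurer pays $5,218.
The tenant bears the rest of the original loss: $11,668 − $5,218 = $6,450.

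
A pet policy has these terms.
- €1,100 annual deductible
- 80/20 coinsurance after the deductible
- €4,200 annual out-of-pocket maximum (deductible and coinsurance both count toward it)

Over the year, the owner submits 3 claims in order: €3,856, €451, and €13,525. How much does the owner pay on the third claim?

€2,458.60

Claim 1 (€3,856): €1,100 to deductible, leaving €2,756; coinsurance €2,756 × 20% = €551.20. Cost to owner: €1,651.20. OOP to date €1,651.20.
Claim 2 (€451): deductible already satisfied, so owner's share is 20% × €451 = €90.20. Cost to owner: €90.20. OOP to date €1,741.40.
Claim 3 (€13,525): deductible met; 20% of €13,525 = €2,705. Adding that to €1,741.40 gives €4,446.40, past the €4,200 cap; owner pays only €4,200 − €1,741.40 = €2,458.60.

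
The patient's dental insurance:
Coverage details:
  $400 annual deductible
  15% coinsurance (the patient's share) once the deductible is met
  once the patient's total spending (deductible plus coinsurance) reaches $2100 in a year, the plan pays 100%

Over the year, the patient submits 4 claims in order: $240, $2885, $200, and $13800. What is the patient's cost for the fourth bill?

#1 ($240): entire amount goes to the deductible. Patient owes $240 (running OOP $240).
#2 ($2885): $160 to deductible, leaving $2725; patient's 15% is $408.75. Cost to patient: $568.75. OOP to date $808.75.
#3 ($200): deductible met; 15% of $200 = $30. Cost to patient: $30. OOP to date $838.75.
#4 ($13800): deductible already satisfied, so patient's share is 15% × $13800 = $2070. That would push OOP to $2908.75, over the $2100 cap, so patient pays $2100 − $838.75 = $1261.25.

$1261.25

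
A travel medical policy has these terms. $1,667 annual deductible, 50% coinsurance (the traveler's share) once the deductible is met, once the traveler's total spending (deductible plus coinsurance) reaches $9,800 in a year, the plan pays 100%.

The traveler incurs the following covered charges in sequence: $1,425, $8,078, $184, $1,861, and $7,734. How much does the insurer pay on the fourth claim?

$930.50

#1 ($1,425): all of it applies to the deductible. Cost to traveler: $1,425. OOP to date $1,425. Plan pays $1,425 − $1,425 = $0.
#2 ($8,078): $242 finishes the deductible; $7,836 goes to coinsurance; coinsurance $7,836 × 50% = $3,918. Cost to traveler: $4,160. OOP to date $5,585. Plan pays $8,078 − $4,160 = $3,918.
#3 ($184): deductible already satisfied, so traveler's share is 50% × $184 = $92. Cost to traveler: $92. OOP to date $5,677. Plan pays $184 − $92 = $92.
#4 ($1,861): deductible already satisfied, so traveler's share is 50% × $1,861 = $930.50. Cost to traveler: $930.50. OOP to date $6,607.50. Plan pays $1,861 − $930.50 = $930.50.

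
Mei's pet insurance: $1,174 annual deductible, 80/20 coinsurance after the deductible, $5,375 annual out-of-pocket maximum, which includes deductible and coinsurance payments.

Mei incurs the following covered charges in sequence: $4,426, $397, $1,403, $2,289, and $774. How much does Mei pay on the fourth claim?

Bill 1, $4,426: deductible takes $1,174, $3,252 remains; coinsurance $3,252 × 20% = $650.40. Owner pays $1,824.40; OOP now $1,824.40.
Bill 2, $397: 20% coinsurance on $397 = $79.40. Owner owes $79.40 (running OOP $1,903.80).
Bill 3, $1,403: deductible met; 20% of $1,403 = $280.60. Owner owes $280.60 (running OOP $2,184.40).
Bill 4, $2,289: 20% coinsurance on $2,289 = $457.80. Cost to owner: $457.80. OOP to date $2,642.20.

$457.80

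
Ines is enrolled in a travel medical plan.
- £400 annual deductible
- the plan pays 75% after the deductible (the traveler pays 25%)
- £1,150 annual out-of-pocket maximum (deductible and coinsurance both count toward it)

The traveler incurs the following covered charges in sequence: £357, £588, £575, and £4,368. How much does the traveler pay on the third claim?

#1 (£357): entire amount goes to the deductible. Traveler owes £357 (running OOP £357).
#2 (£588): deductible takes £43, £545 remains; 25% of £545 = £136.25. Traveler owes £179.25 (running OOP £536.25).
#3 (£575): deductible already satisfied, so traveler's share is 25% × £575 = £143.75. Traveler owes £143.75 (running OOP £680).

£143.75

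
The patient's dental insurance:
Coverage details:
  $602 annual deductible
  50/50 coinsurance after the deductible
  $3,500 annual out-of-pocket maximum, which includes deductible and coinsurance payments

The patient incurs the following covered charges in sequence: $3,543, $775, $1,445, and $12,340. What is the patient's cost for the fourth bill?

$317.50

Claim 1 — $3,543: $602 finishes the deductible; $2,941 goes to coinsurance; 50% of $2,941 = $1,470.50. Cost to patient: $2,072.50. OOP to date $2,072.50.
Claim 2 — $775: deductible already satisfied, so patient's share is 50% × $775 = $387.50. Patient pays $387.50; OOP now $2,460.
Claim 3 — $1,445: 50% coinsurance on $1,445 = $722.50. Patient owes $722.50 (running OOP $3,182.50).
Claim 4 — $12,340: 50% coinsurance on $12,340 = $6,170. That would push OOP to $9,352.50, over the $3,500 cap, so patient pays $3,500 − $3,182.50 = $317.50.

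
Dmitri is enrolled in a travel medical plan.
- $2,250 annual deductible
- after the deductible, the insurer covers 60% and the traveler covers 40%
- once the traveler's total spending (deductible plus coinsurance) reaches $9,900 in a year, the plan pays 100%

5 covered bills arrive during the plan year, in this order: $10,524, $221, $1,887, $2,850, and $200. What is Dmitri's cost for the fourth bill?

#1 ($10,524): $2,250 to deductible, leaving $8,274; coinsurance $8,274 × 40% = $3,309.60. Cost to traveler: $5,559.60. OOP to date $5,559.60.
#2 ($221): deductible met; 40% of $221 = $88.40. Traveler pays $88.40; OOP now $5,648.
#3 ($1,887): 40% coinsurance on $1,887 = $754.80. Traveler pays $754.80; OOP now $6,402.80.
#4 ($2,850): deductible met; 40% of $2,850 = $1,140. Traveler pays $1,140; OOP now $7,542.80.

$1,140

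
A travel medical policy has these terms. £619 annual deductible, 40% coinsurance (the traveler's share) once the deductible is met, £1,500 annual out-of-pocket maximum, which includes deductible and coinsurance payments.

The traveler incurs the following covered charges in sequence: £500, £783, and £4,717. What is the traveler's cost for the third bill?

£615.40

Bill 1, £500: fully absorbed by the deductible. Cost to traveler: £500. OOP to date £500.
Bill 2, £783: deductible takes £119, £664 remains; 40% of £664 = £265.60. Traveler pays £384.60; OOP now £884.60.
Bill 3, £4,717: 40% coinsurance on £4,717 = £1,886.80. Adding that to £884.60 gives £2,771.40, past the £1,500 cap; traveler pays only £1,500 − £884.60 = £615.40.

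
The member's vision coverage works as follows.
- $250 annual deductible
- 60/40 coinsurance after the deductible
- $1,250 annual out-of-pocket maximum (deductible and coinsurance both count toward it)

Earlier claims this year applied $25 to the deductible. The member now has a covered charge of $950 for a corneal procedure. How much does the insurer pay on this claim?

$435

Remaining deductible: $250 − $25 = $225.
After the $225 deductible portion, $950 − $225 = $725 is subject to coinsurance.
40% of $725 = $290 falls to the member.
That puts the member's cost at $225 + $290 = $515 before any cap.
Cumulative spending $25 + $515 = $540 stays under the $1,250 maximum.
Insurer pays the balance: $950 − $515 = $435.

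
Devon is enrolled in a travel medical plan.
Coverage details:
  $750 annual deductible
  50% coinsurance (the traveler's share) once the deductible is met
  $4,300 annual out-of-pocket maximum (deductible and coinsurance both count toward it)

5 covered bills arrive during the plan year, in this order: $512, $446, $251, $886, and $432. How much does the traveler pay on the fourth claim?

$443

Claim 1 ($512): entire amount goes to the deductible. Cost to traveler: $512. OOP to date $512.
Claim 2 ($446): $238 finishes the deductible; $208 goes to coinsurance; coinsurance $208 × 50% = $104. Cost to traveler: $342. OOP to date $854.
Claim 3 ($251): 50% coinsurance on $251 = $125.50. Traveler owes $125.50 (running OOP $979.50).
Claim 4 ($886): deductible already satisfied, so traveler's share is 50% × $886 = $443. Traveler owes $443 (running OOP $1,422.50).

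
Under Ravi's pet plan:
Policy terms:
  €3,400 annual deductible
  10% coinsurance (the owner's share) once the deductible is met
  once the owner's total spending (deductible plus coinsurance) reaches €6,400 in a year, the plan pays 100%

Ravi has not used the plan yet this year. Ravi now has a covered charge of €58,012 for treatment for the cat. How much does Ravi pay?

€6,400

Deductible not yet touched, so the first €3,400 of the bill goes to the deductible.
The remaining €54,612 (= €58,012 − €3,400) moves to coinsurance.
Owner's 10% share of €54,612 is €5,461.20.
Owner responsibility before any cap: €3,400 + €5,461.20 = €8,861.20.
Adding €8,861.20 to the €0 already spent would give €8,861.20, which exceeds the €6,400 cap; the owner pays just €6,400 − €0 = €6,400.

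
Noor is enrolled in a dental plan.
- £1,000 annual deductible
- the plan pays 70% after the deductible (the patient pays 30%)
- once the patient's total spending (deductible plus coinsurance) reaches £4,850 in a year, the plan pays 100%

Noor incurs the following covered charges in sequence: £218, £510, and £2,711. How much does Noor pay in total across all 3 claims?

£1,731.70

Bill 1, £218: fully absorbed by the deductible. Cost to patient: £218. OOP to date £218.
Bill 2, £510: all of it applies to the deductible. Patient owes £510 (running OOP £728).
Bill 3, £2,711: £272 to deductible, leaving £2,439; patient's 30% is £731.70. Cost to patient: £1,003.70. OOP to date £1,731.70.
Summing the patient's payments: £218 + £510 + £1,003.70 = £1,731.70.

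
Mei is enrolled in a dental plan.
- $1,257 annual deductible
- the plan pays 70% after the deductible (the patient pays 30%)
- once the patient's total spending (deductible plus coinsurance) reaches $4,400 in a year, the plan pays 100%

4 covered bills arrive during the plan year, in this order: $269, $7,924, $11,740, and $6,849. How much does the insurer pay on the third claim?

Bill 1, $269: fully absorbed by the deductible. Patient pays $269; OOP now $269. Insurer: $269 − $269 = $0.
Bill 2, $7,924: $988 to deductible, leaving $6,936; coinsurance $6,936 × 30% = $2,080.80. Cost to patient: $3,068.80. OOP to date $3,337.80. Insurer: $7,924 − $3,068.80 = $4,855.20.
Bill 3, $11,740: deductible met; 30% of $11,740 = $3,522. Adding that to $3,337.80 gives $6,859.80, past the $4,400 cap; patient pays only $4,400 − $3,337.80 = $1,062.20. Insurer: $11,740 − $1,062.20 = $10,677.80.

$10,677.80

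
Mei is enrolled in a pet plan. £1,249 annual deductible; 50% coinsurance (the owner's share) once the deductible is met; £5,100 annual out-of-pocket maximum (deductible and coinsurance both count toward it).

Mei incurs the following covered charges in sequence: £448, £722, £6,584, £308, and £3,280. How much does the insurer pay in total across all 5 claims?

£6,242

#1 (£448): fully absorbed by the deductible. Owner owes £448 (running OOP £448). Insurer: £448 − £448 = £0.
#2 (£722): fully absorbed by the deductible. Cost to owner: £722. OOP to date £1,170. Insurer: £722 − £722 = £0.
#3 (£6,584): deductible takes £79, £6,505 remains; owner's 50% is £3,252.50. Owner owes £3,331.50 (running OOP £4,501.50). Plan pays £6,584 − £3,331.50 = £3,252.50.
#4 (£308): deductible already satisfied, so owner's share is 50% × £308 = £154. Owner owes £154 (running OOP £4,655.50). Insurer: £308 − £154 = £154.
#5 (£3,280): deductible met; 50% of £3,280 = £1,640. That would push OOP to £6,295.50, over the £5,100 cap, so owner pays £5,100 − £4,655.50 = £444.50. Plan pays £3,280 − £444.50 = £2,835.50.
Insurer total = bills − owner's total = £11,342 − £5,100 = £6,242.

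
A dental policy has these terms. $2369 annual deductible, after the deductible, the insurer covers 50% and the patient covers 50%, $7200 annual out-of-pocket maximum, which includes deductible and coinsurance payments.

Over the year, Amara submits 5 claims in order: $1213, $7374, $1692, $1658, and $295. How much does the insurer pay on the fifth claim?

Bill 1, $1213: entire amount goes to the deductible. Patient owes $1213 (running OOP $1213). Insurer: $1213 − $1213 = $0.
Bill 2, $7374: deductible takes $1156, $6218 remains; patient's 50% is $3109. Patient owes $4265 (running OOP $5478). Plan pays $7374 − $4265 = $3109.
Bill 3, $1692: 50% coinsurance on $1692 = $846. Patient pays $846; OOP now $6324. Insurer: $1692 − $846 = $846.
Bill 4, $1658: deductible met; 50% of $1658 = $829. Cost to patient: $829. OOP to date $7153. Plan pays $1658 − $829 = $829.
Bill 5, $295: deductible already satisfied, so patient's share is 50% × $295 = $147.50. OOP would hit $7300.50 > $7200, so the cap limits the patient to $7200 − $7153 = $47. Plan pays $295 − $47 = $248.

$248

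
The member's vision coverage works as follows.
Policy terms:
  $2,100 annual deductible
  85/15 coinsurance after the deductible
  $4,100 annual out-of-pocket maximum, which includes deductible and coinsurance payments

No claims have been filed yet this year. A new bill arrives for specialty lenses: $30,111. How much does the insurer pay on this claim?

The full $2,100 deductible is still open; $2,100 of this bill applies to it.
That leaves $30,111 − $2,100 = $28,011 for coinsurance.
15% of $28,011 = $4,201.65 falls to the member.
Member responsibility before any cap: $2,100 + $4,201.65 = $6,301.65.
Year-to-date out-of-pocket would reach $0 + $6,301.65 = $6,301.65, above the $4,100 maximum, so the member pays only $4,100 − $0 = $4,100.
Insurer pays the balance: $30,111 − $4,100 = $26,011.

$26,011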